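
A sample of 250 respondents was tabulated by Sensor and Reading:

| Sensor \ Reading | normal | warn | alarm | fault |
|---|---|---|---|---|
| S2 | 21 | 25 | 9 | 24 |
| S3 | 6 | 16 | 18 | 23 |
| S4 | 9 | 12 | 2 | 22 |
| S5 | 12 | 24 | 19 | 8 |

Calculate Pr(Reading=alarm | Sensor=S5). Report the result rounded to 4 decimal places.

Total with Sensor=S5: 12 + 24 + 19 + 8 = 63.
P(Reading=alarm | Sensor=S5) = 19/63 = 0.3016.

0.3016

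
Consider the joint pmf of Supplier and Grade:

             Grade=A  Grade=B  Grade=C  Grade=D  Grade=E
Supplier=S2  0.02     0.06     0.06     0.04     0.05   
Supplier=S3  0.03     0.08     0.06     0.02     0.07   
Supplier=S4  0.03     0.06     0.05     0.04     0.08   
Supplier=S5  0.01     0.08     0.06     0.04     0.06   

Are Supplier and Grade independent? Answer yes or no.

P(Supplier=S3) = 0.26 and P(Grade=D) = 0.14, so their product is 0.0364, but P(Supplier=S3, Grade=D) = 0.02. Since these differ, Supplier and Grade are not independent.

no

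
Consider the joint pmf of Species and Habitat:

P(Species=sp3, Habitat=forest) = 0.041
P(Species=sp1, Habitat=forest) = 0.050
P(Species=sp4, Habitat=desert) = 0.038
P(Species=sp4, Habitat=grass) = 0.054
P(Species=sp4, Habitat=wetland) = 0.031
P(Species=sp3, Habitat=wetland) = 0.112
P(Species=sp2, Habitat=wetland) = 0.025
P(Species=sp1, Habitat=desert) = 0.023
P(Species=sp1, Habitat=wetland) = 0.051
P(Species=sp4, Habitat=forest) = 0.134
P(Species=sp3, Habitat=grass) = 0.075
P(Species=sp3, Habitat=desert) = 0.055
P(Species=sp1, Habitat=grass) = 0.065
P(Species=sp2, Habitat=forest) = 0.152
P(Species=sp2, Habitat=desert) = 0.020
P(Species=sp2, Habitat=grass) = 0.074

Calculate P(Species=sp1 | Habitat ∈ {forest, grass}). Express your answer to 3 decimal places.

P(Habitat=forest) = 0.050 + 0.152 + 0.041 + 0.134 = 0.377.
P(Habitat=grass) = 0.065 + 0.074 + 0.075 + 0.054 = 0.268.
P(Habitat ∈ {forest, grass}) = 0.377 + 0.268 = 0.645; P(Species=sp1, Habitat ∈ {forest, grass}) = 0.050 + 0.065 = 0.115.
P(Species=sp1 | Habitat ∈ {forest, grass}) = 0.115/0.645 = 0.178.

0.178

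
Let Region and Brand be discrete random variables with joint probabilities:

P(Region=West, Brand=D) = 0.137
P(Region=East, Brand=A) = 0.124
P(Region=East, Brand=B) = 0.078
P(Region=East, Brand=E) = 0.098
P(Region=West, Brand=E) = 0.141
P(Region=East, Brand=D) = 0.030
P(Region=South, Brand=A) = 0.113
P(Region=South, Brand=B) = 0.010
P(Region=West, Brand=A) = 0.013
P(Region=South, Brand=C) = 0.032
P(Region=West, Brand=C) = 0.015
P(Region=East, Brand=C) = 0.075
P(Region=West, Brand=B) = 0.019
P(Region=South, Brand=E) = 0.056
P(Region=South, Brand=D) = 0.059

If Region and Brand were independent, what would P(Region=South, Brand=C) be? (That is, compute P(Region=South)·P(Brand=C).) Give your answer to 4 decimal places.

0.0329

P(Region=South) = 0.113 + 0.010 + 0.032 + 0.059 + 0.056 = 0.270.
P(Brand=C) = 0.032 + 0.075 + 0.015 = 0.122.
Product: 0.270 × 0.122 = 0.0329.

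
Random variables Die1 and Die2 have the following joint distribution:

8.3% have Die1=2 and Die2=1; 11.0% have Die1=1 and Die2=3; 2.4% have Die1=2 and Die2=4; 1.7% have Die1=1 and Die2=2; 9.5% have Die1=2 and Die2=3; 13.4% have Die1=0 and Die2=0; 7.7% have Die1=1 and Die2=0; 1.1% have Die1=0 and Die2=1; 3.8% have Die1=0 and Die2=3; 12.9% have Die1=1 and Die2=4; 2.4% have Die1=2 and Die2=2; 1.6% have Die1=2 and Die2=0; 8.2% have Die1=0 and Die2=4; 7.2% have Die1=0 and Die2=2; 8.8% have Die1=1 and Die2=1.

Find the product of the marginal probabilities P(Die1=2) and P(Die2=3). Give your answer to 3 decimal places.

P(Die1=2) = 0.016 + 0.083 + 0.024 + 0.095 + 0.024 = 0.242.
P(Die2=3) = 0.038 + 0.110 + 0.095 = 0.243.
Product: 0.242 × 0.243 = 0.059.

0.059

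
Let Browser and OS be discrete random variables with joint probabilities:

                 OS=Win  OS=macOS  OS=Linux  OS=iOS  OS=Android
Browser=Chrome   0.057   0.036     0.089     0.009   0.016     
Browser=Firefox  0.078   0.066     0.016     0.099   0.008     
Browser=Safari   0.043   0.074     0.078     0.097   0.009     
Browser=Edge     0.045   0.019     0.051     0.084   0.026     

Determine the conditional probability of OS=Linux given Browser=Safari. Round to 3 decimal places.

P(Browser=Safari) = 0.043 + 0.074 + 0.078 + 0.097 + 0.009 = 0.301.
P(OS=Linux | Browser=Safari) = 0.078/0.301 = 0.259.

0.259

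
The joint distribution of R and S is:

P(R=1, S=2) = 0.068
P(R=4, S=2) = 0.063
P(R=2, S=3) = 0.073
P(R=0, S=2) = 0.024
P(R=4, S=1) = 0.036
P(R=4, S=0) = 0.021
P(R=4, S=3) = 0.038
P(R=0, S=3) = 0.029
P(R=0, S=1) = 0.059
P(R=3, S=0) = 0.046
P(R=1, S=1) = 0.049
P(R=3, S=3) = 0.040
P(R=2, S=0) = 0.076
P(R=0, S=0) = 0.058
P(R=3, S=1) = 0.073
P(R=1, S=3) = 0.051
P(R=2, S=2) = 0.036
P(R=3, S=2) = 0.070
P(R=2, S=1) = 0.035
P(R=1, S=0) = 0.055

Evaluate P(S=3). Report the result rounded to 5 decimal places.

0.23100

P(S=3) = 0.029 + 0.051 + 0.073 + 0.040 + 0.038 = 0.231.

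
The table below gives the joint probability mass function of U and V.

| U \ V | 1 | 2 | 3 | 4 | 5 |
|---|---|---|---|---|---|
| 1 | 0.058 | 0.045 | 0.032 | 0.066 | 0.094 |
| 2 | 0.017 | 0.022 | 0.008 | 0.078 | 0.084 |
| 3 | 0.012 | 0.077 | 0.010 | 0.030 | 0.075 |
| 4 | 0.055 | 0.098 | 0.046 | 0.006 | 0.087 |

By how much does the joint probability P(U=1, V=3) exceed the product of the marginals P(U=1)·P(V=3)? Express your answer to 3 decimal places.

P(U=1) = 0.058 + 0.045 + 0.032 + 0.066 + 0.094 = 0.295.
P(V=3) = 0.032 + 0.008 + 0.010 + 0.046 = 0.096.
P(U=1, V=3) − P(U=1)P(V=3) = 0.032 − 0.295×0.096 = 0.004.

0.004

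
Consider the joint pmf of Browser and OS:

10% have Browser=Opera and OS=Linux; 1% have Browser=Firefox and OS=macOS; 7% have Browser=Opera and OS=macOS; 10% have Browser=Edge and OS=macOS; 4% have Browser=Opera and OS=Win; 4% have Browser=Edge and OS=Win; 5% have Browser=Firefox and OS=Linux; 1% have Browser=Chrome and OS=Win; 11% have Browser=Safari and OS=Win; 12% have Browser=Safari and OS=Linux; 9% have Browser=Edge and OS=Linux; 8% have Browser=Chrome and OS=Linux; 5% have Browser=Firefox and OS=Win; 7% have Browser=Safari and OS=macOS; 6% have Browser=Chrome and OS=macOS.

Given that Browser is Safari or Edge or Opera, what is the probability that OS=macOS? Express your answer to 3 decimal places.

P(Browser=Safari) = 0.11 + 0.07 + 0.12 = 0.30.
P(Browser=Edge) = 0.04 + 0.10 + 0.09 = 0.23.
P(Browser=Opera) = 0.04 + 0.07 + 0.10 = 0.21.
P(Browser ∈ {Safari, Edge, Opera}) = 0.30 + 0.23 + 0.21 = 0.74; P(OS=macOS, Browser ∈ {Safari, Edge, Opera}) = 0.07 + 0.10 + 0.07 = 0.24.
P(OS=macOS | Browser ∈ {Safari, Edge, Opera}) = 0.24/0.74 = 0.324.

0.324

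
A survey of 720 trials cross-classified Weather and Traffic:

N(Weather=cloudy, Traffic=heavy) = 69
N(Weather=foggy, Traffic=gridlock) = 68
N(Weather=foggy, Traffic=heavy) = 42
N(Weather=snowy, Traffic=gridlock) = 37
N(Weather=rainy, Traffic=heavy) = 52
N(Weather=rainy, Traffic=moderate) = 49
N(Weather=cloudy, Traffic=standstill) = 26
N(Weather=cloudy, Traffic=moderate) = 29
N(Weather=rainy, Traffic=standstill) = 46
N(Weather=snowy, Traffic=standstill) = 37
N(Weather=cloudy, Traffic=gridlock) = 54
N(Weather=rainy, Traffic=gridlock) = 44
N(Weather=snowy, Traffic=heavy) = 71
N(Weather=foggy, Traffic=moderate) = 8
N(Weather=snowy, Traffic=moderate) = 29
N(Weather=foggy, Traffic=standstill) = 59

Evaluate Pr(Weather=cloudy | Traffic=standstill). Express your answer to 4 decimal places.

0.1548

Total with Traffic=standstill: 26 + 46 + 37 + 59 = 168.
P(Weather=cloudy | Traffic=standstill) = 26/168 = 0.1548.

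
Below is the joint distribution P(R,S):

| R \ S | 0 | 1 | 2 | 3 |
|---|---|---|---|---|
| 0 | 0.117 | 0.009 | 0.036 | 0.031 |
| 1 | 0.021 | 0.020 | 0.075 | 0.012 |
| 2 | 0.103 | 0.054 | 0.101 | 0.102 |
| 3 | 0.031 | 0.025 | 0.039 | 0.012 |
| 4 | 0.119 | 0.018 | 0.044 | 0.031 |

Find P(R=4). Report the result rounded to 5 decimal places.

0.21200

P(R=4) = 0.119 + 0.018 + 0.044 + 0.031 = 0.212.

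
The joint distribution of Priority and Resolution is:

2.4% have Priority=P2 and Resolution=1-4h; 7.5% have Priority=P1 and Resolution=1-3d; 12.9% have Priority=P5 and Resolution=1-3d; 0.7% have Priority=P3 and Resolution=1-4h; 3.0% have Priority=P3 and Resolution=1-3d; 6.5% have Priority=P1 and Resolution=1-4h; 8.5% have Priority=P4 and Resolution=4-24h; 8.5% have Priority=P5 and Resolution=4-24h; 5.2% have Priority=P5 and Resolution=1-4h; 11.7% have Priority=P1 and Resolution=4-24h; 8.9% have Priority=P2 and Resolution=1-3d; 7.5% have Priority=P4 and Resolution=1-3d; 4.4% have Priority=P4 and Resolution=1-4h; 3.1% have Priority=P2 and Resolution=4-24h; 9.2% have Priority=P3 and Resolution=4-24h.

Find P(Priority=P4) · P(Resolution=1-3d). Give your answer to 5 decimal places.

0.08119

P(Priority=P4) = 0.044 + 0.085 + 0.075 = 0.204.
P(Resolution=1-3d) = 0.075 + 0.089 + 0.030 + 0.075 + 0.129 = 0.398.
Product: 0.204 × 0.398 = 0.08119.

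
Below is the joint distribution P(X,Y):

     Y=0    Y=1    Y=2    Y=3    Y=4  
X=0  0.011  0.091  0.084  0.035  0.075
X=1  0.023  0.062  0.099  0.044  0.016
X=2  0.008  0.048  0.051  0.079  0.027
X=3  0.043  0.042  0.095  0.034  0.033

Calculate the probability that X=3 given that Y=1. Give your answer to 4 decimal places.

0.1728

P(Y=1) = 0.091 + 0.062 + 0.048 + 0.042 = 0.243.
P(X=3 | Y=1) = 0.042/0.243 = 0.1728.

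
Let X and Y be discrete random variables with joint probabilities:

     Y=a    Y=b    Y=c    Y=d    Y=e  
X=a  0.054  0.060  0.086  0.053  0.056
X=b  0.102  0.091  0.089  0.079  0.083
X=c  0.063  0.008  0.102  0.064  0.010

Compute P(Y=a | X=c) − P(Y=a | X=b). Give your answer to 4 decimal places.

P(X=c) = 0.063 + 0.008 + 0.102 + 0.064 + 0.010 = 0.247; P(Y=a | X=c) = 0.063/0.247 = 0.25506.
P(X=b) = 0.102 + 0.091 + 0.089 + 0.079 + 0.083 = 0.444; P(Y=a | X=b) = 0.102/0.444 = 0.22973.
Difference = 0.0253.

0.0253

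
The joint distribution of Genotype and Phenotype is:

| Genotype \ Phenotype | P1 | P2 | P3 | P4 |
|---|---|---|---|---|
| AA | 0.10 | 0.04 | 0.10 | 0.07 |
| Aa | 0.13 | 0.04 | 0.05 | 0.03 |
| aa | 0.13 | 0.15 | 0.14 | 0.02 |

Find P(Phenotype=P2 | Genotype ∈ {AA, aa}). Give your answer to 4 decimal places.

P(Genotype=AA) = 0.10 + 0.04 + 0.10 + 0.07 = 0.31.
P(Genotype=aa) = 0.13 + 0.15 + 0.14 + 0.02 = 0.44.
P(Genotype ∈ {AA, aa}) = 0.31 + 0.44 = 0.75; P(Phenotype=P2, Genotype ∈ {AA, aa}) = 0.04 + 0.15 = 0.19.
P(Phenotype=P2 | Genotype ∈ {AA, aa}) = 0.19/0.75 = 0.2533.

0.2533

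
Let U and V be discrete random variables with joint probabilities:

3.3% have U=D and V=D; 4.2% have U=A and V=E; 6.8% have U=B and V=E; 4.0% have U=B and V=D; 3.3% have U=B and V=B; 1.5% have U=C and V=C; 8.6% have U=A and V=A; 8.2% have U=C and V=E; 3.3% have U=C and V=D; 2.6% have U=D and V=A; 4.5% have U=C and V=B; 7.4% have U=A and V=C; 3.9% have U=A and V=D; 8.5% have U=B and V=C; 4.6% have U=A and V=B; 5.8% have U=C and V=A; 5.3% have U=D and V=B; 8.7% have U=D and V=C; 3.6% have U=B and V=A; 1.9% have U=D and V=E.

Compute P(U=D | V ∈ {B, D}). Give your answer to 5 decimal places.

0.26708

P(V=B) = 0.046 + 0.033 + 0.045 + 0.053 = 0.177.
P(V=D) = 0.039 + 0.040 + 0.033 + 0.033 = 0.145.
P(V ∈ {B, D}) = 0.177 + 0.145 = 0.322; P(U=D, V ∈ {B, D}) = 0.053 + 0.033 = 0.086.
P(U=D | V ∈ {B, D}) = 0.086/0.322 = 0.26708.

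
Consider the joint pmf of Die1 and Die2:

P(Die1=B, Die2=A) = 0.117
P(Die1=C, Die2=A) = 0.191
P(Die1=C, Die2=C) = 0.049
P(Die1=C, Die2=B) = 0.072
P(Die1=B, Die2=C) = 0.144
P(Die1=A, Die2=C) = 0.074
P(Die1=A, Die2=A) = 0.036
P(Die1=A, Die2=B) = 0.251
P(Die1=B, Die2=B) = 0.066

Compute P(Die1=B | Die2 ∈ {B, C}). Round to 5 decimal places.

P(Die2=B) = 0.251 + 0.066 + 0.072 = 0.389.
P(Die2=C) = 0.074 + 0.144 + 0.049 = 0.267.
P(Die2 ∈ {B, C}) = 0.389 + 0.267 = 0.656; P(Die1=B, Die2 ∈ {B, C}) = 0.066 + 0.144 = 0.210.
P(Die1=B | Die2 ∈ {B, C}) = 0.210/0.656 = 0.32012.

0.32012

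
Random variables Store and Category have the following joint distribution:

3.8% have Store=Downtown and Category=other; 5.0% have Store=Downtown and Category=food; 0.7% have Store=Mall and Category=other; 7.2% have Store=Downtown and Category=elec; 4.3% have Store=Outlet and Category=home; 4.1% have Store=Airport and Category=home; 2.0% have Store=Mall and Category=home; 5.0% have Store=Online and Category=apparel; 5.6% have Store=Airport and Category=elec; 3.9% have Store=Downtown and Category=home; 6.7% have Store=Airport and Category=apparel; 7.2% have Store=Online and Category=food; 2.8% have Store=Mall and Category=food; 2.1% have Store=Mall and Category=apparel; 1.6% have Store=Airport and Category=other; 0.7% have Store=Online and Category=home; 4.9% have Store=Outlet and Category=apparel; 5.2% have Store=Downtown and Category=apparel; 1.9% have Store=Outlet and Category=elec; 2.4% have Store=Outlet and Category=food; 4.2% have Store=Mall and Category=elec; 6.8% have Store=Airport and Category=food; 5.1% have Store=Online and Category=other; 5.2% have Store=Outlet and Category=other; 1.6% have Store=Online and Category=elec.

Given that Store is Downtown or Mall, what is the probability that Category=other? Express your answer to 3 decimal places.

0.122

P(Store=Downtown) = 0.050 + 0.052 + 0.072 + 0.039 + 0.038 = 0.251.
P(Store=Mall) = 0.028 + 0.021 + 0.042 + 0.020 + 0.007 = 0.118.
P(Store ∈ {Downtown, Mall}) = 0.251 + 0.118 = 0.369; P(Category=other, Store ∈ {Downtown, Mall}) = 0.038 + 0.007 = 0.045.
P(Category=other | Store ∈ {Downtown, Mall}) = 0.045/0.369 = 0.122.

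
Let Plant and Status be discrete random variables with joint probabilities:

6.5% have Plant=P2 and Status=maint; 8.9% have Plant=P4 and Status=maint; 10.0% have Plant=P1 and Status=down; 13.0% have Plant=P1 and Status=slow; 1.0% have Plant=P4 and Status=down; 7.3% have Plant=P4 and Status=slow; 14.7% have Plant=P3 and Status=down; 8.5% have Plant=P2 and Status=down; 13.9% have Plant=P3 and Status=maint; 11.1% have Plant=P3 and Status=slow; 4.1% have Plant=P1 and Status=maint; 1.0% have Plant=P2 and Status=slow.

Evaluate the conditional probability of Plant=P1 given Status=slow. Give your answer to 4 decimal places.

0.4012

P(Status=slow) = 0.130 + 0.010 + 0.111 + 0.073 = 0.324.
P(Plant=P1 | Status=slow) = 0.130/0.324 = 0.4012.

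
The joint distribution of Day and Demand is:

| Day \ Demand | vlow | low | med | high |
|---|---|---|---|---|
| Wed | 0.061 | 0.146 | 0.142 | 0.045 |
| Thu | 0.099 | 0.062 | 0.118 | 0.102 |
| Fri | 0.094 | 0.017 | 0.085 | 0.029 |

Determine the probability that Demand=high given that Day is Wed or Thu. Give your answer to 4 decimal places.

0.1897

P(Day=Wed) = 0.061 + 0.146 + 0.142 + 0.045 = 0.394.
P(Day=Thu) = 0.099 + 0.062 + 0.118 + 0.102 = 0.381.
P(Day ∈ {Wed, Thu}) = 0.394 + 0.381 = 0.775; P(Demand=high, Day ∈ {Wed, Thu}) = 0.045 + 0.102 = 0.147.
P(Demand=high | Day ∈ {Wed, Thu}) = 0.147/0.775 = 0.1897.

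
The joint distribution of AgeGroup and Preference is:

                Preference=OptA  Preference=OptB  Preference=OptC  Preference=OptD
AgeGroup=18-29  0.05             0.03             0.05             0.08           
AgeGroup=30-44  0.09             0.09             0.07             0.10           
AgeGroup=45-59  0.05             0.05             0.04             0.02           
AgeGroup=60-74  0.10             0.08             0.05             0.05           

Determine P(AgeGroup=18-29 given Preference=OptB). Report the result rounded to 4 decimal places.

P(Preference=OptB) = 0.03 + 0.09 + 0.05 + 0.08 = 0.25.
P(AgeGroup=18-29 | Preference=OptB) = 0.03/0.25 = 0.1200.

0.1200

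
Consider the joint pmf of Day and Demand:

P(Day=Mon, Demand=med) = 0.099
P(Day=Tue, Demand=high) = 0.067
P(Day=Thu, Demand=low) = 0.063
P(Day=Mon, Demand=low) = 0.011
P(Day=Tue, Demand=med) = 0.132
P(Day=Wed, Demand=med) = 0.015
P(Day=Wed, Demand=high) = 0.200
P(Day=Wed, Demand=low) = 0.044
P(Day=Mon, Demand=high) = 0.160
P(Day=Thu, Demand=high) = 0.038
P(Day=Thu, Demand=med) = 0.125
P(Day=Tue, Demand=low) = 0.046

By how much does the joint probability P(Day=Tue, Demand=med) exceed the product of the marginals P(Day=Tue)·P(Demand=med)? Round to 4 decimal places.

P(Day=Tue) = 0.046 + 0.132 + 0.067 = 0.245.
P(Demand=med) = 0.099 + 0.132 + 0.015 + 0.125 = 0.371.
P(Day=Tue, Demand=med) − P(Day=Tue)P(Demand=med) = 0.132 − 0.245×0.371 = 0.0411.

0.0411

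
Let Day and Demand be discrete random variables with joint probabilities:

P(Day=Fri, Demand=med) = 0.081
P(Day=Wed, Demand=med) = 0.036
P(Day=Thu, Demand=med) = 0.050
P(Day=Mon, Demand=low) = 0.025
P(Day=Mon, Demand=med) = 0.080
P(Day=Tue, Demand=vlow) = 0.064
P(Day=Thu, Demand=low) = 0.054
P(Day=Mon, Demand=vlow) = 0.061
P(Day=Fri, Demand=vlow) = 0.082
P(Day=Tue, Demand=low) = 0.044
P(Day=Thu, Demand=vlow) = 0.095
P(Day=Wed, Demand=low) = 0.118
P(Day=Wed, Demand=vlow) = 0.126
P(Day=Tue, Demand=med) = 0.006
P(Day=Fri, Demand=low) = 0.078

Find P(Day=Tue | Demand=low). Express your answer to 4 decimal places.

0.1379

P(Demand=low) = 0.025 + 0.044 + 0.118 + 0.054 + 0.078 = 0.319.
P(Day=Tue | Demand=low) = 0.044/0.319 = 0.1379.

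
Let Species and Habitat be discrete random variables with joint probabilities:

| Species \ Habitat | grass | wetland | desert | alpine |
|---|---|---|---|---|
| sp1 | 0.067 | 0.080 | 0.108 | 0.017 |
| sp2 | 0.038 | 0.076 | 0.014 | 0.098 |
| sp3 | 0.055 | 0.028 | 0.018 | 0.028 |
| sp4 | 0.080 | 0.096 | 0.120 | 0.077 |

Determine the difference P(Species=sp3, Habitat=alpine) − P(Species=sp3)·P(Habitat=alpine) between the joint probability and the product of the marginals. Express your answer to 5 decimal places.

-0.00038

P(Species=sp3) = 0.055 + 0.028 + 0.018 + 0.028 = 0.129.
P(Habitat=alpine) = 0.017 + 0.098 + 0.028 + 0.077 = 0.220.
P(Species=sp3, Habitat=alpine) − P(Species=sp3)P(Habitat=alpine) = 0.028 − 0.129×0.220 = -0.00038.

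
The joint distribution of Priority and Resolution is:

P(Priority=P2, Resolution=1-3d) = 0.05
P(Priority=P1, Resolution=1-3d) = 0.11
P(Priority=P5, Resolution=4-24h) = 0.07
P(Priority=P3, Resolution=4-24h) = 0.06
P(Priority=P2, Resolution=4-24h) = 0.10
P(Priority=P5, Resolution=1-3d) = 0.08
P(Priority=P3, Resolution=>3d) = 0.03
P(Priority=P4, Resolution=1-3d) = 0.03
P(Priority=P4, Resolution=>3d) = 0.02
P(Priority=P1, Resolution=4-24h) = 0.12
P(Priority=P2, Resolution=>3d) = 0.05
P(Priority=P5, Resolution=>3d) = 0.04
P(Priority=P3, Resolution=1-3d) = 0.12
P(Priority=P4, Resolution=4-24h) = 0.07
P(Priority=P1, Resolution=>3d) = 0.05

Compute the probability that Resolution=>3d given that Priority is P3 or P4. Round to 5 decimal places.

P(Priority=P3) = 0.06 + 0.12 + 0.03 = 0.21.
P(Priority=P4) = 0.07 + 0.03 + 0.02 = 0.12.
P(Priority ∈ {P3, P4}) = 0.21 + 0.12 = 0.33; P(Resolution=>3d, Priority ∈ {P3, P4}) = 0.03 + 0.02 = 0.05.
P(Resolution=>3d | Priority ∈ {P3, P4}) = 0.05/0.33 = 0.15152.

0.15152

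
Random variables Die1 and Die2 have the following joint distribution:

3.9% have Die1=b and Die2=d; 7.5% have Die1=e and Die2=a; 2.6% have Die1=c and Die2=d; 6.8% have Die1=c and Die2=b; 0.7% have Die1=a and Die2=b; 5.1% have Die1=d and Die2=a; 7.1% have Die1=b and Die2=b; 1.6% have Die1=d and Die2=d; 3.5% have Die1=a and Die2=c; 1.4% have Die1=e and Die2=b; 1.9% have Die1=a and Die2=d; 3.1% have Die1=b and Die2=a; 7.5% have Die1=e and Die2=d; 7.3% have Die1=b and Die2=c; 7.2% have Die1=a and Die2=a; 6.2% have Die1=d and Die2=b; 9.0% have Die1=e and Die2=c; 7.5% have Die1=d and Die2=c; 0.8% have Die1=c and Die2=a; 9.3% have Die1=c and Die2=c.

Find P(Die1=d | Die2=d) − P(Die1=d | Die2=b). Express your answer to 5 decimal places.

-0.18785

P(Die2=d) = 0.019 + 0.039 + 0.026 + 0.016 + 0.075 = 0.175; P(Die1=d | Die2=d) = 0.016/0.175 = 0.091429.
P(Die2=b) = 0.007 + 0.071 + 0.068 + 0.062 + 0.014 = 0.222; P(Die1=d | Die2=b) = 0.062/0.222 = 0.279279.
Difference = -0.18785.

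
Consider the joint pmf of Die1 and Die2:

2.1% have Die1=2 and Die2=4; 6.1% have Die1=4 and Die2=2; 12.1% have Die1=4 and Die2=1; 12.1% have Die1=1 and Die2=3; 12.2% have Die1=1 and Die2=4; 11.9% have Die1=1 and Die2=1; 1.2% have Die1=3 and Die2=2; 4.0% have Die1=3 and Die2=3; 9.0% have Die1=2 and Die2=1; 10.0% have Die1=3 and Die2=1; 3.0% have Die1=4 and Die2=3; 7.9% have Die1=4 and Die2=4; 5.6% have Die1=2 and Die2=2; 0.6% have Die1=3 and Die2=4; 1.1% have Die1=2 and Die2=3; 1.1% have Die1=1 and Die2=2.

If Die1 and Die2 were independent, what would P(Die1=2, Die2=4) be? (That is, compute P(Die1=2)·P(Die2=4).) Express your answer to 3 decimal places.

0.041

P(Die1=2) = 0.090 + 0.056 + 0.011 + 0.021 = 0.178.
P(Die2=4) = 0.122 + 0.021 + 0.006 + 0.079 = 0.228.
Product: 0.178 × 0.228 = 0.041.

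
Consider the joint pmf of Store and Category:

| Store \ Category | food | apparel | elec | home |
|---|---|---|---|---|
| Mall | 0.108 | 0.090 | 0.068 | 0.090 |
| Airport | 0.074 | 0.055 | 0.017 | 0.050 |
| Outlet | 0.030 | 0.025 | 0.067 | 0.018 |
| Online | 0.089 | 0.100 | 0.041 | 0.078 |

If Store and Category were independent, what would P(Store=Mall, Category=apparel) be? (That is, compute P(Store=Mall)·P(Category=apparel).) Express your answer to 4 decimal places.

P(Store=Mall) = 0.108 + 0.090 + 0.068 + 0.090 = 0.356.
P(Category=apparel) = 0.090 + 0.055 + 0.025 + 0.100 = 0.270.
Product: 0.356 × 0.270 = 0.0961.

0.0961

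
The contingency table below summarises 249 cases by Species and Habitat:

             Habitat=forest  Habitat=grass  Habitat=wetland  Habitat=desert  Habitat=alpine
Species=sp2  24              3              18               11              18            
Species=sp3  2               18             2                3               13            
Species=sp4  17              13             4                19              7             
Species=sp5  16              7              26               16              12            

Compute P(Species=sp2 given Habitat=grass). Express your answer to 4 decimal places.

Total with Habitat=grass: 3 + 18 + 13 + 7 = 41.
P(Species=sp2 | Habitat=grass) = 3/41 = 0.0732.

0.0732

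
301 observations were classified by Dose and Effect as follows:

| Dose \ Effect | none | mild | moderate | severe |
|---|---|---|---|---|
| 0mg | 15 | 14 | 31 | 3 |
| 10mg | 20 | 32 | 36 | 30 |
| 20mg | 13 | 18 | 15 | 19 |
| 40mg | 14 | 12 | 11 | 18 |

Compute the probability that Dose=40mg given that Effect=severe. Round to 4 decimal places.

0.2571

Total with Effect=severe: 3 + 30 + 19 + 18 = 70.
P(Dose=40mg | Effect=severe) = 18/70 = 0.2571.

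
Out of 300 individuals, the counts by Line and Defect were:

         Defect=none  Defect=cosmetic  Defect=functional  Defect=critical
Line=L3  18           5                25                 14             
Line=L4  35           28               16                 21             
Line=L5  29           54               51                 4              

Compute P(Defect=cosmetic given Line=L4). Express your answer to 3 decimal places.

0.280

Total with Line=L4: 35 + 28 + 16 + 21 = 100.
P(Defect=cosmetic | Line=L4) = 28/100 = 0.280.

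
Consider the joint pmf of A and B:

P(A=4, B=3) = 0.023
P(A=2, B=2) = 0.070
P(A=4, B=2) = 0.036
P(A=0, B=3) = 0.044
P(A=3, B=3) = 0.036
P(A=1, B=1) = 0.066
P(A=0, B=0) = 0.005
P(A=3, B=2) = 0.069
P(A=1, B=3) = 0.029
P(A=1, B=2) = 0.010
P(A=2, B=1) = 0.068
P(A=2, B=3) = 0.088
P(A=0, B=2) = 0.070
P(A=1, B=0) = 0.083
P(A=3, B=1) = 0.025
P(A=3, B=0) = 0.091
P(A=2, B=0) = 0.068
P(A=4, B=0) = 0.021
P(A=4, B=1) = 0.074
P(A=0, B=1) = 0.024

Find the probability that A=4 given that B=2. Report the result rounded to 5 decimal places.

0.14118

P(B=2) = 0.070 + 0.010 + 0.070 + 0.069 + 0.036 = 0.255.
P(A=4 | B=2) = 0.036/0.255 = 0.14118.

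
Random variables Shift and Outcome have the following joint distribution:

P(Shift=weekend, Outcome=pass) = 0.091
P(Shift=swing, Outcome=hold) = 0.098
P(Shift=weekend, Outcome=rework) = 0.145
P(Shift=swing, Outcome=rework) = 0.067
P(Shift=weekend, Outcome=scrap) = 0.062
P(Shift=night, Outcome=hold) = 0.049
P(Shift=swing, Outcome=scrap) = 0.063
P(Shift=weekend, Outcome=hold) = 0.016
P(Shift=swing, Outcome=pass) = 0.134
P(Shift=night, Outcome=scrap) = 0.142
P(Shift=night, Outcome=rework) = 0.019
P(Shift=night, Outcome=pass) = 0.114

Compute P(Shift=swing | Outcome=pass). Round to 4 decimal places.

P(Outcome=pass) = 0.134 + 0.114 + 0.091 = 0.339.
P(Shift=swing | Outcome=pass) = 0.134/0.339 = 0.3953.

0.3953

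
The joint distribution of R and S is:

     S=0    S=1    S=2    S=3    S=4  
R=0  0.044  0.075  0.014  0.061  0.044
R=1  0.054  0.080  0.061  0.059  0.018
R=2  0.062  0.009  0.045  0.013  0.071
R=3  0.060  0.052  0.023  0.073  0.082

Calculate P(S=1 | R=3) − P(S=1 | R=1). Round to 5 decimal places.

-0.11481

P(R=3) = 0.060 + 0.052 + 0.023 + 0.073 + 0.082 = 0.290; P(S=1 | R=3) = 0.052/0.290 = 0.179310.
P(R=1) = 0.054 + 0.080 + 0.061 + 0.059 + 0.018 = 0.272; P(S=1 | R=1) = 0.080/0.272 = 0.294118.
Difference = -0.11481.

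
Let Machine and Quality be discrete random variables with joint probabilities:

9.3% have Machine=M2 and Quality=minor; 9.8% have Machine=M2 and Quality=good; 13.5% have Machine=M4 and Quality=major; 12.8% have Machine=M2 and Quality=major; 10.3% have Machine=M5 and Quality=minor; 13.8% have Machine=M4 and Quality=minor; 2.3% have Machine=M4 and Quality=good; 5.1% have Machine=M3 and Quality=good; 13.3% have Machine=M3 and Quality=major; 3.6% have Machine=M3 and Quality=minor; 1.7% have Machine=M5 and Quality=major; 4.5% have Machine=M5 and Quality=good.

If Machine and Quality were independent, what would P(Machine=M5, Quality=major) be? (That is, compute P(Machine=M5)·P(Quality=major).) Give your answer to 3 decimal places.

0.068

P(Machine=M5) = 0.045 + 0.103 + 0.017 = 0.165.
P(Quality=major) = 0.128 + 0.133 + 0.135 + 0.017 = 0.413.
Product: 0.165 × 0.413 = 0.068.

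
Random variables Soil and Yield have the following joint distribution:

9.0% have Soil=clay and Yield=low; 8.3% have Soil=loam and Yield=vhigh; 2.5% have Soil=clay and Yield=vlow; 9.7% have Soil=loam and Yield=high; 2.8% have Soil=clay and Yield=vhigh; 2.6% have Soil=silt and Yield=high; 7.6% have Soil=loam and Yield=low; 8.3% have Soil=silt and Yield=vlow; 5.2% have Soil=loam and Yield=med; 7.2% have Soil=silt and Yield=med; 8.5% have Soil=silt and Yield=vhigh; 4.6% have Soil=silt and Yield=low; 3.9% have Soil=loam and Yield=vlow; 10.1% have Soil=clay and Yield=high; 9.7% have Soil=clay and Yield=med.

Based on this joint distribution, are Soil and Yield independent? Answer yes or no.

no

P(Soil=silt) = 0.312 and P(Yield=high) = 0.224, so their product is 0.06989, but P(Soil=silt, Yield=high) = 0.026. Since these differ, Soil and Yield are not independent.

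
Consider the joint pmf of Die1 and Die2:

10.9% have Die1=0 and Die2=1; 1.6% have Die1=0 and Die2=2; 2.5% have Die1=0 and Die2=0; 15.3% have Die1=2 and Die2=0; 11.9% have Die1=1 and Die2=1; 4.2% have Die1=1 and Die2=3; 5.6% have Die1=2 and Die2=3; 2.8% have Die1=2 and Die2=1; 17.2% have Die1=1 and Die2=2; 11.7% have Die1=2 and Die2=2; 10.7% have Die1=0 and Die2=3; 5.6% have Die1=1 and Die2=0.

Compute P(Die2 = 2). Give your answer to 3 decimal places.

P(Die2=2) = 0.016 + 0.172 + 0.117 = 0.305.

0.305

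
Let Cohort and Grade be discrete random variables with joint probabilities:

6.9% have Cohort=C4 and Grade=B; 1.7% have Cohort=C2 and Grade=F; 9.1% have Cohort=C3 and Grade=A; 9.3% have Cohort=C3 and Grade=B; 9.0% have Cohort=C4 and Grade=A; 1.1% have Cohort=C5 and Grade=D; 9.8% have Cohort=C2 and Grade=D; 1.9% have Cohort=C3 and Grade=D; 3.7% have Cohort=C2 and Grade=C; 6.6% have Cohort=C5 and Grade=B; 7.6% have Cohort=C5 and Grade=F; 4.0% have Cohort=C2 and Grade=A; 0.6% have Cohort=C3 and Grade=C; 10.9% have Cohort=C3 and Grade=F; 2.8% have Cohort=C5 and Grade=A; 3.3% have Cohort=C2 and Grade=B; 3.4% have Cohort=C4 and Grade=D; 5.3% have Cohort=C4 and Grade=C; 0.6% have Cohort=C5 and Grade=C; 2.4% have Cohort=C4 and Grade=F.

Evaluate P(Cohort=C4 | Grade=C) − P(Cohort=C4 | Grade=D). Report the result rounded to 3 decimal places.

0.310

P(Grade=C) = 0.037 + 0.006 + 0.053 + 0.006 = 0.102; P(Cohort=C4 | Grade=C) = 0.053/0.102 = 0.5196.
P(Grade=D) = 0.098 + 0.019 + 0.034 + 0.011 = 0.162; P(Cohort=C4 | Grade=D) = 0.034/0.162 = 0.2099.
Difference = 0.310.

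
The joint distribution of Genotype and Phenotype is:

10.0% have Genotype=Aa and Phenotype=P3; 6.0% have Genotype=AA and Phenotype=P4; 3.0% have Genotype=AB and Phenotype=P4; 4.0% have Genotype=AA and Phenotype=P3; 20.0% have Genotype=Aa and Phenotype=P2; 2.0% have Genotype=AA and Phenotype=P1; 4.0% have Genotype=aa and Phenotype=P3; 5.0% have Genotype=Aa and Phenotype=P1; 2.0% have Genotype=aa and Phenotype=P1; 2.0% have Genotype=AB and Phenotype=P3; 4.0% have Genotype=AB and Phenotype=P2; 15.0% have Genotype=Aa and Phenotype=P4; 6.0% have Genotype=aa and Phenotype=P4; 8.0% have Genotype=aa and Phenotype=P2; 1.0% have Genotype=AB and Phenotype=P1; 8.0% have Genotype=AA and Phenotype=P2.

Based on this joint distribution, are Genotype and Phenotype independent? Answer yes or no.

Every cell satisfies P(Genotype,Phenotype) = P(Genotype)·P(Phenotype). For instance P(Genotype=aa) = 0.200, P(Phenotype=P2) = 0.400, and 0.200×0.400 = 0.080 matches the joint entry. So Genotype and Phenotype are independent.

yes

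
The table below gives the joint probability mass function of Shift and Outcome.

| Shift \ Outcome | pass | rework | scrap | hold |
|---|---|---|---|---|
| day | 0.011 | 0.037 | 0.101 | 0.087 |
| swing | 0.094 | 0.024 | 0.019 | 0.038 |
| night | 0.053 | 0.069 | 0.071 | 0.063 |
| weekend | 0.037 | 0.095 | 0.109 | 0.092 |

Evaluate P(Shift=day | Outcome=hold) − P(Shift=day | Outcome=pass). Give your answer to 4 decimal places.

P(Outcome=hold) = 0.087 + 0.038 + 0.063 + 0.092 = 0.280; P(Shift=day | Outcome=hold) = 0.087/0.280 = 0.31071.
P(Outcome=pass) = 0.011 + 0.094 + 0.053 + 0.037 = 0.195; P(Shift=day | Outcome=pass) = 0.011/0.195 = 0.05641.
Difference = 0.2543.

0.2543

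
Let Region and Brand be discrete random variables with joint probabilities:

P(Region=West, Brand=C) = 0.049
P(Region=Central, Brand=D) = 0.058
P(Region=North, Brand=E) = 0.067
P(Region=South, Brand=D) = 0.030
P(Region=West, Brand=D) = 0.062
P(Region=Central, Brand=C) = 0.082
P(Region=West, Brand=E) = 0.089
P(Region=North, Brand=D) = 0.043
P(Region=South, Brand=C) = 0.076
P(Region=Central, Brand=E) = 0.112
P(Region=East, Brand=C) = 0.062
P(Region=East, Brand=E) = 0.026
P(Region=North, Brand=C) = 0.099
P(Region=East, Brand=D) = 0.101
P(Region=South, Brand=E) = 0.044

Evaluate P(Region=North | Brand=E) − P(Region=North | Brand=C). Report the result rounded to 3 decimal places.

P(Brand=E) = 0.067 + 0.044 + 0.026 + 0.089 + 0.112 = 0.338; P(Region=North | Brand=E) = 0.067/0.338 = 0.1982.
P(Brand=C) = 0.099 + 0.076 + 0.062 + 0.049 + 0.082 = 0.368; P(Region=North | Brand=C) = 0.099/0.368 = 0.2690.
Difference = -0.071.

-0.071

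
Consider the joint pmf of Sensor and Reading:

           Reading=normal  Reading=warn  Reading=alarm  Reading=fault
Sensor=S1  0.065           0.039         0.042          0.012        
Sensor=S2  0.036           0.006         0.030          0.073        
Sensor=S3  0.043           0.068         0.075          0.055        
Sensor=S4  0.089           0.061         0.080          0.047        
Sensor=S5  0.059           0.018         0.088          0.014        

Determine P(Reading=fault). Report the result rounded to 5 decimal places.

P(Reading=fault) = 0.012 + 0.073 + 0.055 + 0.047 + 0.014 = 0.201.

0.20100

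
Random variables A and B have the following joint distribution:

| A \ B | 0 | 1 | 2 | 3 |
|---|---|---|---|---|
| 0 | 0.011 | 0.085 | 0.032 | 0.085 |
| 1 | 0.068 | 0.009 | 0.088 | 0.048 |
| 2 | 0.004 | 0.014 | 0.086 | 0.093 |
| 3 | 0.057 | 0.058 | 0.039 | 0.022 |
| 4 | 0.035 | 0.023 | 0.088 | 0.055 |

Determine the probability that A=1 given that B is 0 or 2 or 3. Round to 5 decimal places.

P(B=0) = 0.011 + 0.068 + 0.004 + 0.057 + 0.035 = 0.175.
P(B=2) = 0.032 + 0.088 + 0.086 + 0.039 + 0.088 = 0.333.
P(B=3) = 0.085 + 0.048 + 0.093 + 0.022 + 0.055 = 0.303.
P(B ∈ {0, 2, 3}) = 0.175 + 0.333 + 0.303 = 0.811; P(A=1, B ∈ {0, 2, 3}) = 0.068 + 0.088 + 0.048 = 0.204.
P(A=1 | B ∈ {0, 2, 3}) = 0.204/0.811 = 0.25154.

0.25154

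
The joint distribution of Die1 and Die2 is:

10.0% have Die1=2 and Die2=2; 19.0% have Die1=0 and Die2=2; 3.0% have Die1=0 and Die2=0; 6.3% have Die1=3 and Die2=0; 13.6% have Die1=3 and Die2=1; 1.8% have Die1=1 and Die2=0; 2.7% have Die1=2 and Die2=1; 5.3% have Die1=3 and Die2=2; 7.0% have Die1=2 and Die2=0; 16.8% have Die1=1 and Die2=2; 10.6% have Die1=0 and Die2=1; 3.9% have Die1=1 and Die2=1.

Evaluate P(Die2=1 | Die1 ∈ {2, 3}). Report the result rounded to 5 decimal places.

0.36303

P(Die1=2) = 0.070 + 0.027 + 0.100 = 0.197.
P(Die1=3) = 0.063 + 0.136 + 0.053 = 0.252.
P(Die1 ∈ {2, 3}) = 0.197 + 0.252 = 0.449; P(Die2=1, Die1 ∈ {2, 3}) = 0.027 + 0.136 = 0.163.
P(Die2=1 | Die1 ∈ {2, 3}) = 0.163/0.449 = 0.36303.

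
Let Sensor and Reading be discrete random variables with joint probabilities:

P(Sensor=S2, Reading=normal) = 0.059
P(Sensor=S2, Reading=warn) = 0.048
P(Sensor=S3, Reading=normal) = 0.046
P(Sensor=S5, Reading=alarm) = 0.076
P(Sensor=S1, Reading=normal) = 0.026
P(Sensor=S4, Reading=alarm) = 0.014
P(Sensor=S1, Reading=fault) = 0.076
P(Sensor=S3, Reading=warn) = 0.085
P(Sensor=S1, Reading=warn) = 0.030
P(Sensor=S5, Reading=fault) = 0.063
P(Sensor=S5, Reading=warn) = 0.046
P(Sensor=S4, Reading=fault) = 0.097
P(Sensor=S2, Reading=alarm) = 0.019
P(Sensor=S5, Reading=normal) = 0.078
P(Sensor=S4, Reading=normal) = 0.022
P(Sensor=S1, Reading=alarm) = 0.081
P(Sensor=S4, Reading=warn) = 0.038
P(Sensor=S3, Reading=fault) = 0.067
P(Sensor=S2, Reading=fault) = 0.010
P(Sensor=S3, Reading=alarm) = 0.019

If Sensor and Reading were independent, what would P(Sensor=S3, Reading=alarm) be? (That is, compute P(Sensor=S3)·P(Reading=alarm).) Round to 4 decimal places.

0.0454

P(Sensor=S3) = 0.046 + 0.085 + 0.019 + 0.067 = 0.217.
P(Reading=alarm) = 0.081 + 0.019 + 0.019 + 0.014 + 0.076 = 0.209.
Product: 0.217 × 0.209 = 0.0454.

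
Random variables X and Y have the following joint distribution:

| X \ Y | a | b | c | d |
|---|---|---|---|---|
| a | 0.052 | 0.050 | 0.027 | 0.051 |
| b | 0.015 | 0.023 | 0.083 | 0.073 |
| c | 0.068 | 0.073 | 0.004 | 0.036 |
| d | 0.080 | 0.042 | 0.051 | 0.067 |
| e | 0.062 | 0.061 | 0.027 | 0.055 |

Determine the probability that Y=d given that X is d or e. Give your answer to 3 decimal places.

P(X=d) = 0.080 + 0.042 + 0.051 + 0.067 = 0.240.
P(X=e) = 0.062 + 0.061 + 0.027 + 0.055 = 0.205.
P(X ∈ {d, e}) = 0.240 + 0.205 = 0.445; P(Y=d, X ∈ {d, e}) = 0.067 + 0.055 = 0.122.
P(Y=d | X ∈ {d, e}) = 0.122/0.445 = 0.274.

0.274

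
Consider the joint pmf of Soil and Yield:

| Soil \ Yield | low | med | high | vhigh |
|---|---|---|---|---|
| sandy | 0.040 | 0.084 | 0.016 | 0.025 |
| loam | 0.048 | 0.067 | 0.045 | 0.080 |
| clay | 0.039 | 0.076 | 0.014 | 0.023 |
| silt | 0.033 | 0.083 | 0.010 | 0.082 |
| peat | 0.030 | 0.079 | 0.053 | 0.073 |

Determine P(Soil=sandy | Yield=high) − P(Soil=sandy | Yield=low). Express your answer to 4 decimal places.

-0.0946

P(Yield=high) = 0.016 + 0.045 + 0.014 + 0.010 + 0.053 = 0.138; P(Soil=sandy | Yield=high) = 0.016/0.138 = 0.11594.
P(Yield=low) = 0.040 + 0.048 + 0.039 + 0.033 + 0.030 = 0.190; P(Soil=sandy | Yield=low) = 0.040/0.190 = 0.21053.
Difference = -0.0946.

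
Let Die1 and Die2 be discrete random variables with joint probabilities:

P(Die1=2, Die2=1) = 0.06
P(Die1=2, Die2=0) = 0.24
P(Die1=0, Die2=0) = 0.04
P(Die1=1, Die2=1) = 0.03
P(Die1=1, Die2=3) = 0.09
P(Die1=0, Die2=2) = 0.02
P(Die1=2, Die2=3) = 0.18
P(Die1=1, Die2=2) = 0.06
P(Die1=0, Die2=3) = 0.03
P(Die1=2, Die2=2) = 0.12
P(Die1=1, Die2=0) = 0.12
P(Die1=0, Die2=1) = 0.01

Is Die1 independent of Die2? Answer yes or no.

Every cell satisfies P(Die1,Die2) = P(Die1)·P(Die2). For instance P(Die1=2) = 0.60, P(Die2=2) = 0.20, and 0.60×0.20 = 0.12 matches the joint entry. So Die1 and Die2 are independent.

yes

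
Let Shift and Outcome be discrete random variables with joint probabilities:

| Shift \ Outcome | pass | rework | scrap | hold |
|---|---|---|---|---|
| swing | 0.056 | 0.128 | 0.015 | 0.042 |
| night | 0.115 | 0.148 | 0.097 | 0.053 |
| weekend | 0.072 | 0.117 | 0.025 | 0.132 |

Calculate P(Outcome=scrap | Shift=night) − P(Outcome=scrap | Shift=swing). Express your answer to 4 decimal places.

P(Shift=night) = 0.115 + 0.148 + 0.097 + 0.053 = 0.413; P(Outcome=scrap | Shift=night) = 0.097/0.413 = 0.23487.
P(Shift=swing) = 0.056 + 0.128 + 0.015 + 0.042 = 0.241; P(Outcome=scrap | Shift=swing) = 0.015/0.241 = 0.06224.
Difference = 0.1726.

0.1726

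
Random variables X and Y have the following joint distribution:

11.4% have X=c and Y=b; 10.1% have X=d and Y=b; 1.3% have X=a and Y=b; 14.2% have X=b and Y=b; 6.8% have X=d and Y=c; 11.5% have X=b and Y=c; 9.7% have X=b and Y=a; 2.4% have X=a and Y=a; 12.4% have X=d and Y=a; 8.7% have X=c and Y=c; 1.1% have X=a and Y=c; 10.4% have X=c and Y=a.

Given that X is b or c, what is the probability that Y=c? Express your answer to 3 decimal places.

0.307

P(X=b) = 0.097 + 0.142 + 0.115 = 0.354.
P(X=c) = 0.104 + 0.114 + 0.087 = 0.305.
P(X ∈ {b, c}) = 0.354 + 0.305 = 0.659; P(Y=c, X ∈ {b, c}) = 0.115 + 0.087 = 0.202.
P(Y=c | X ∈ {b, c}) = 0.202/0.659 = 0.307.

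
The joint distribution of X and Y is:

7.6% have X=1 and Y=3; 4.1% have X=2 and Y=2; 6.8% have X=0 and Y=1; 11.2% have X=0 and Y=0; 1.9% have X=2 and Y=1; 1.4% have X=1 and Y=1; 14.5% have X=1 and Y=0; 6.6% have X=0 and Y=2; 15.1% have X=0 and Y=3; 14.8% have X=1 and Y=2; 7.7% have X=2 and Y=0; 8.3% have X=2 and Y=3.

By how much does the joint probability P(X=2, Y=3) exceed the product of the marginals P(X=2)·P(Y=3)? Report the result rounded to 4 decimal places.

P(X=2) = 0.077 + 0.019 + 0.041 + 0.083 = 0.220.
P(Y=3) = 0.151 + 0.076 + 0.083 = 0.310.
P(X=2, Y=3) − P(X=2)P(Y=3) = 0.083 − 0.220×0.310 = 0.0148.

0.0148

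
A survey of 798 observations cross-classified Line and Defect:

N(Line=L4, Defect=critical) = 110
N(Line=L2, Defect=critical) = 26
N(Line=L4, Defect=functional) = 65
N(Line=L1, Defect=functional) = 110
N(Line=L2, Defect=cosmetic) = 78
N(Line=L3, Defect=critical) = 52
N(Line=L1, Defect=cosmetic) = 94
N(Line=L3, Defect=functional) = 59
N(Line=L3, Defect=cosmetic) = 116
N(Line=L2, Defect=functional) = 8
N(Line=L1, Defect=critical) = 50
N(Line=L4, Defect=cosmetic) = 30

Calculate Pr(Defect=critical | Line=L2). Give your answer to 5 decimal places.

Total with Line=L2: 78 + 8 + 26 = 112.
P(Defect=critical | Line=L2) = 26/112 = 0.23214.

0.23214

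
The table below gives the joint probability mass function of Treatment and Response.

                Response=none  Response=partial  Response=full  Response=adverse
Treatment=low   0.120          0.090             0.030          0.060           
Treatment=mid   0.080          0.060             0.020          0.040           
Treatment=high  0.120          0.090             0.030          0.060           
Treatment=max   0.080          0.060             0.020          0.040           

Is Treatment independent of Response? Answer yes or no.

Every cell satisfies P(Treatment,Response) = P(Treatment)·P(Response). For instance P(Treatment=mid) = 0.200, P(Response=full) = 0.100, and 0.200×0.100 = 0.020 matches the joint entry. So Treatment and Response are independent.

yes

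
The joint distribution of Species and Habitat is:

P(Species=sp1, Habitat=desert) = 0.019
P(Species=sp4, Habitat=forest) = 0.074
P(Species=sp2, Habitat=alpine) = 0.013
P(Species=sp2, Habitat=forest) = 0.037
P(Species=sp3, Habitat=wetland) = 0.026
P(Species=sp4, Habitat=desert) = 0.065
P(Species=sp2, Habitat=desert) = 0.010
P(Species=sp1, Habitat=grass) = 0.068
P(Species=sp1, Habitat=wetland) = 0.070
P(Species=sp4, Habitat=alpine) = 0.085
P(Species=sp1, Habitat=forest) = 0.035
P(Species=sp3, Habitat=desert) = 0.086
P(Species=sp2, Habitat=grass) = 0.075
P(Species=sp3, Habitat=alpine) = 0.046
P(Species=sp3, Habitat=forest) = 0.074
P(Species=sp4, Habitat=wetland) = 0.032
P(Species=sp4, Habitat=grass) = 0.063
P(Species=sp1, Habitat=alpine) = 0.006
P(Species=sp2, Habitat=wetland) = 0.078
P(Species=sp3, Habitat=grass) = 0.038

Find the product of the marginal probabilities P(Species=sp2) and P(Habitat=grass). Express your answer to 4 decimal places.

0.0520

P(Species=sp2) = 0.037 + 0.075 + 0.078 + 0.010 + 0.013 = 0.213.
P(Habitat=grass) = 0.068 + 0.075 + 0.038 + 0.063 = 0.244.
Product: 0.213 × 0.244 = 0.0520.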